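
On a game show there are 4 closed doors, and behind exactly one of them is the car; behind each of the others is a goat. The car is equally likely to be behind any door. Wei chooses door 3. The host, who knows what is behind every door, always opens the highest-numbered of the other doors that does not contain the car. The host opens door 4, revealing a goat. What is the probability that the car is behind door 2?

1/3

Apply Bayes' rule, conditioning on where the car actually is.
If it is behind any of doors 1, 2, and 3 (prior 1/4 each): door 4 is the highest-numbered option available, probability 1; weight (1/4)·1 = 1/4 each.
If it is behind door 4 (prior 1/4): the host opened door 4, so this case is ruled out; weight (1/4)·0 = 0.
The weights sum to 3/4.
So P(the car behind door 2 | the host opened door 4) = (1/4) / (3/4) = 1/3.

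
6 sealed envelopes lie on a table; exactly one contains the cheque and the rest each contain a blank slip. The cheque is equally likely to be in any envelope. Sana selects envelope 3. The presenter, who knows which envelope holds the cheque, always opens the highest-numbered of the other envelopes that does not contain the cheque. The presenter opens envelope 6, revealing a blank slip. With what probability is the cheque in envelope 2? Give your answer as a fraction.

Condition on the true location of the cheque.
If it is in any of envelopes 1, 2, 3, 4, and 5 (prior 1/6 each): envelope 6 is the highest-numbered option available, probability 1; weight (1/6)·1 = 1/6 each.
If it is in envelope 6 (prior 1/6): the presenter opened envelope 6, so this case is ruled out; weight (1/6)·0 = 0.
The weights sum to 5/6.
So P(the cheque in envelope 2 | the presenter opened envelope 6) = (1/6) / (5/6) = 1/5.

1/5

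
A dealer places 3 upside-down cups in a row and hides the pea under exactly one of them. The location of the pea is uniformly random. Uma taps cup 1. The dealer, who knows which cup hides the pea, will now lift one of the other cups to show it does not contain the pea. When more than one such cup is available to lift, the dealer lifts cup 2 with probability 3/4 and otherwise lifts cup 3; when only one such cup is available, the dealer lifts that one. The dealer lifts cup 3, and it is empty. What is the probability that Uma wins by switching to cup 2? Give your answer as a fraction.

4/5

Condition on the true location of the pea.
If it is under cup 1 (prior 1/3): cup 2 is available but not opened, probability 1/4; weight (1/3)·(1/4) = 1/12.
If it is under cup 2 (prior 1/3): only cup 3 is available, probability 1; weight (1/3)·1 = 1/3.
If it is under cup 3 (prior 1/3): the dealer opened cup 3, so this case is ruled out; weight (1/3)·0 = 0.
The weights sum to 5/12.
So P(the pea under cup 2 | the dealer opened cup 3) = (1/3) / (5/12) = 4/5.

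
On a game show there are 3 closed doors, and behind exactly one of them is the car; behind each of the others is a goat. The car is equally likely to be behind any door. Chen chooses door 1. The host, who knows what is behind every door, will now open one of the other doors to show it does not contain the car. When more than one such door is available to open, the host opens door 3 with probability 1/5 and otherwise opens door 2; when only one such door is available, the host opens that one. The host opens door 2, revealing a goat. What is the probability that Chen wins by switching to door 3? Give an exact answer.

Apply Bayes' rule, conditioning on where the car actually is.
If it is behind door 1 (prior 1/3): door 3 is available but not opened, probability 4/5; weight (1/3)·(4/5) = 4/15.
If it is behind door 2 (prior 1/3): the host opened door 2, so this case is ruled out; weight (1/3)·0 = 0.
If it is behind door 3 (prior 1/3): only door 2 is available, probability 1; weight (1/3)·1 = 1/3.
The weights sum to 3/5.
So P(the car behind door 3 | the host opened door 2) = (1/3) / (3/5) = 5/9.

5/9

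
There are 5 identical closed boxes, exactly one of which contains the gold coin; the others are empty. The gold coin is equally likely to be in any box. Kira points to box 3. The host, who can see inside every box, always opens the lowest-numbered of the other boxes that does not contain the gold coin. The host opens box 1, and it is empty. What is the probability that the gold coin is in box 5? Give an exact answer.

Condition on the true location of the gold coin.
If it is in box 1 (prior 1/5): the host opened box 1, so this case is ruled out; weight (1/5)·0 = 0.
If it is in any of boxes 2, 3, 4, and 5 (prior 1/5 each): box 1 is the lowest-numbered option available, probability 1; weight (1/5)·1 = 1/5 each.
The weights sum to 4/5.
So P(the gold coin in box 5 | the host opened box 1) = (1/5) / (4/5) = 1/4.

1/4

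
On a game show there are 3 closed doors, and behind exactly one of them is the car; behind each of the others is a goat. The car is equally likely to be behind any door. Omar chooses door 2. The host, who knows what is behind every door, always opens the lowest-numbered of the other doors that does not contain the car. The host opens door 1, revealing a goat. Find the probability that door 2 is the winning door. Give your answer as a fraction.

1/2

Condition on the true location of the car.
If it is behind door 1 (prior 1/3): the host opened door 1, so this case is ruled out; weight (1/3)·0 = 0.
If it is behind either of doors 2 and 3 (prior 1/3 each): door 1 is the lowest-numbered option available, probability 1; weight (1/3)·1 = 1/3 each.
The weights sum to 2/3.
So P(the car behind door 2 | the host opened door 1) = (1/3) / (2/3) = 1/2.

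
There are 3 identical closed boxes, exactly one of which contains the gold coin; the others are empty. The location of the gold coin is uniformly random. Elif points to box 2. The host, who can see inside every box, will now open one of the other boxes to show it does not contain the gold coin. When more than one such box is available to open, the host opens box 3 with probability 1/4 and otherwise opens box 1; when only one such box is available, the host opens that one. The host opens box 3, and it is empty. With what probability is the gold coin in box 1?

Apply Bayes' rule, conditioning on where the gold coin actually is.
If it is in box 1 (prior 1/3): only box 3 is available, probability 1; weight (1/3)·1 = 1/3.
If it is in box 2 (prior 1/3): box 3 is available, opened with probability 1/4; weight (1/3)·(1/4) = 1/12.
If it is in box 3 (prior 1/3): the host opened box 3, so this case is ruled out; weight (1/3)·0 = 0.
The weights sum to 5/12.
So P(the gold coin in box 1 | the host opened box 3) = (1/3) / (5/12) = 4/5.

4/5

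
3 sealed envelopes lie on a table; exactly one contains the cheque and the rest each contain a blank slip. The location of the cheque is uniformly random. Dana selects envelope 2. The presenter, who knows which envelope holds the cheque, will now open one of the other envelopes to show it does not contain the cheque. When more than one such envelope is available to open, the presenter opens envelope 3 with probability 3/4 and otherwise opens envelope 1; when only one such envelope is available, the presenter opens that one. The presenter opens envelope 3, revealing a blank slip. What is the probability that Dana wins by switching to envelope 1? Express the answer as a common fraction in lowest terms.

Consider each possible location of the cheque in turn.
If it is in envelope 1 (prior 1/3): only envelope 3 is available, probability 1; weight (1/3)·1 = 1/3.
If it is in envelope 2 (prior 1/3): envelope 3 is available, opened with probability 3/4; weight (1/3)·(3/4) = 1/4.
If it is in envelope 3 (prior 1/3): the presenter opened envelope 3, so this case is ruled out; weight (1/3)·0 = 0.
The weights sum to 7/12.
So P(the cheque in envelope 1 | the presenter opened envelope 3) = (1/3) / (7/12) = 4/7.

4/7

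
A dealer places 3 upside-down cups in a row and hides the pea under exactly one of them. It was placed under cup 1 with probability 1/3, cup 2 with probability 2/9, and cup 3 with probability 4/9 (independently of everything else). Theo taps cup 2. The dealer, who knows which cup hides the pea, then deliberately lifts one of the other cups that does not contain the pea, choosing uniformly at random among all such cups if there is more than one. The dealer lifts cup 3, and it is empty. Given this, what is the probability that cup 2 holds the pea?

Apply Bayes' rule, conditioning on where the pea actually is.
If it is under cup 1 (prior 1/3): the dealer has no choice, probability 1; weight (1/3)·1 = 1/3.
If it is under cup 2 (prior 2/9): the dealer has 2 equally likely choices, so probability 1/2; weight (2/9)·(1/2) = 1/9.
If it is under cup 3 (prior 4/9): the dealer opened cup 3, so this case is ruled out; weight (4/9)·0 = 0.
The weights sum to 4/9.
So P(the pea under cup 2 | the dealer opened cup 3) = (1/9) / (4/9) = 1/4.

1/4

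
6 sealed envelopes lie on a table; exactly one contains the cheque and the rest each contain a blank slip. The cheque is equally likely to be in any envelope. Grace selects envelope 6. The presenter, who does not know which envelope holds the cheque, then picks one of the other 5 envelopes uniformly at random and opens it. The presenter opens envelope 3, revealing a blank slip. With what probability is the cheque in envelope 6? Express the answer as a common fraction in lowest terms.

1/5

Apply Bayes' rule, conditioning on where the cheque actually is.
If it is in any of envelopes 1, 2, 4, 5, and 6 (prior 1/6 each): the presenter picks envelope 3 with probability 1/5 regardless, and it is not the prize; weight (1/6)·(1/5) = 1/30 each.
If it is in envelope 3 (prior 1/6): the presenter opened envelope 3, so this case is ruled out; weight (1/6)·0 = 0.
The weights sum to 1/6.
So P(the cheque in envelope 6 | the presenter opened envelope 3) = (1/30) / (1/6) = 1/5.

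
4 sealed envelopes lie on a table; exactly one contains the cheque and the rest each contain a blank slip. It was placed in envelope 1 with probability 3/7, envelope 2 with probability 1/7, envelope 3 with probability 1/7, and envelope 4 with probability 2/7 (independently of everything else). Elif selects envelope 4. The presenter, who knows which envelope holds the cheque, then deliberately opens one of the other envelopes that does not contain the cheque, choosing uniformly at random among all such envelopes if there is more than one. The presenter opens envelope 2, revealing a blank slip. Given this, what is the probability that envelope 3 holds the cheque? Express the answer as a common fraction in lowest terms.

3/16

Apply Bayes' rule, conditioning on where the cheque actually is.
If it is in envelope 1 (prior 3/7): the presenter has 2 equally likely choices, so probability 1/2; weight (3/7)·(1/2) = 3/14.
If it is in envelope 2 (prior 1/7): the presenter opened envelope 2, so this case is ruled out; weight (1/7)·0 = 0.
If it is in envelope 3 (prior 1/7): the presenter has 2 equally likely choices, so probability 1/2; weight (1/7)·(1/2) = 1/14.
If it is in envelope 4 (prior 2/7): the presenter has 3 equally likely choices, so probability 1/3; weight (2/7)·(1/3) = 2/21.
The weights sum to 8/21.
So P(the cheque in envelope 3 | the presenter opened envelope 2) = (1/14) / (8/21) = 3/16.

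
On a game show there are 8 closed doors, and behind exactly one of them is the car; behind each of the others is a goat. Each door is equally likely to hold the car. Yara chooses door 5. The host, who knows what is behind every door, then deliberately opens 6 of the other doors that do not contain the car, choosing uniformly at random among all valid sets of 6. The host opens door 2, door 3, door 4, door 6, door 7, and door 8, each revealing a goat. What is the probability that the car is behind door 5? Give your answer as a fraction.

1/8

Consider each possible location of the car in turn.
If it is behind door 1 (prior 1/8): the host has no choice, probability 1; weight (1/8)·1 = 1/8.
If it is behind any of doors 2, 3, 4, 6, 7, and 8 (prior 1/8 each): that door was opened and seen not to hold the prize — ruled out; weight (1/8)·0 = 0 each.
If it is behind door 5 (prior 1/8): the host has 7 equally likely choices, so probability 1/7; weight (1/8)·(1/7) = 1/56.
The weights sum to 1/7.
So P(the car behind door 5 | the host opened door 2, door 3, door 4, door 6, door 7, and door 8) = (1/56) / (1/7) = 1/8.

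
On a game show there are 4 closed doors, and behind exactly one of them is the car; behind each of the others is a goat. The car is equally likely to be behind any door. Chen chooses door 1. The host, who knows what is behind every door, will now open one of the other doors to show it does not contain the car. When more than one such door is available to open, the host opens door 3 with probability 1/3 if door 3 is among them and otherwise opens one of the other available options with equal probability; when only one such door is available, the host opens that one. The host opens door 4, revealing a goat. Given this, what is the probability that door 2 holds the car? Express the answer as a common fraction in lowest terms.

Consider each possible location of the car in turn.
If it is behind door 1 (prior 1/4): door 3 is available but not opened; door 4 gets probability (1 − 1/3)/2 = 1/3; weight (1/4)·(1/3) = 1/12.
If it is behind door 2 (prior 1/4): door 3 is available but not opened, probability 2/3; weight (1/4)·(2/3) = 1/6.
If it is behind door 3 (prior 1/4): door 3 holds the prize so is unavailable; the host chooses uniformly among the 2 others, probability 1/2; weight (1/4)·(1/2) = 1/8.
If it is behind door 4 (prior 1/4): the host opened door 4, so this case is ruled out; weight (1/4)·0 = 0.
The weights sum to 3/8.
So P(the car behind door 2 | the host opened door 4) = (1/6) / (3/8) = 4/9.

4/9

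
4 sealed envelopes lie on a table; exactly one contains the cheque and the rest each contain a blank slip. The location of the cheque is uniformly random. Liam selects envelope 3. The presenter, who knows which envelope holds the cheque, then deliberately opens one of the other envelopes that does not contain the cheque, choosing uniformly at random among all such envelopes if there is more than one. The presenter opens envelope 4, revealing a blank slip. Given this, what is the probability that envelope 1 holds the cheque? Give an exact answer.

Apply Bayes' rule, conditioning on where the cheque actually is.
If it is in either of envelopes 1 and 2 (prior 1/4 each): the presenter has 2 equally likely choices, so probability 1/2; weight (1/4)·(1/2) = 1/8 each.
If it is in envelope 3 (prior 1/4): the presenter has 3 equally likely choices, so probability 1/3; weight (1/4)·(1/3) = 1/12.
If it is in envelope 4 (prior 1/4): the presenter opened envelope 4, so this case is ruled out; weight (1/4)·0 = 0.
The weights sum to 1/3.
So P(the cheque in envelope 1 | the presenter opened envelope 4) = (1/8) / (1/3) = 3/8.

3/8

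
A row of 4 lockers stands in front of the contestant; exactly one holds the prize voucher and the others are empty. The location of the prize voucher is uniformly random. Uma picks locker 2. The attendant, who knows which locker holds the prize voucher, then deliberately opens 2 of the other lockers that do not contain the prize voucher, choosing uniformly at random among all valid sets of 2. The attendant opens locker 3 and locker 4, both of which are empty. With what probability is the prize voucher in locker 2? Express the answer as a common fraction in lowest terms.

1/4

Condition on the true location of the prize voucher.
If it is in locker 1 (prior 1/4): the attendant has no choice, probability 1; weight (1/4)·1 = 1/4.
If it is in locker 2 (prior 1/4): the attendant has 3 equally likely choices, so probability 1/3; weight (1/4)·(1/3) = 1/12.
If it is in either of lockers 3 and 4 (prior 1/4 each): that locker was opened and seen not to hold the prize — ruled out; weight (1/4)·0 = 0 each.
The weights sum to 1/3.
So P(the prize voucher in locker 2 | the attendant opened locker 3 and locker 4) = (1/12) / (1/3) = 1/4.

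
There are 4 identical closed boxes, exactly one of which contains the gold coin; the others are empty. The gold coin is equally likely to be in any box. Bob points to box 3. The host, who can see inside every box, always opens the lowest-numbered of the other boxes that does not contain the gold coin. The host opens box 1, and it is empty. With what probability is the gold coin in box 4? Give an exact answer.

1/3

Apply Bayes' rule, conditioning on where the gold coin actually is.
If it is in box 1 (prior 1/4): the host opened box 1, so this case is ruled out; weight (1/4)·0 = 0.
If it is in any of boxes 2, 3, and 4 (prior 1/4 each): box 1 is the lowest-numbered option available, probability 1; weight (1/4)·1 = 1/4 each.
The weights sum to 3/4.
So P(the gold coin in box 4 | the host opened box 1) = (1/4) / (3/4) = 1/3.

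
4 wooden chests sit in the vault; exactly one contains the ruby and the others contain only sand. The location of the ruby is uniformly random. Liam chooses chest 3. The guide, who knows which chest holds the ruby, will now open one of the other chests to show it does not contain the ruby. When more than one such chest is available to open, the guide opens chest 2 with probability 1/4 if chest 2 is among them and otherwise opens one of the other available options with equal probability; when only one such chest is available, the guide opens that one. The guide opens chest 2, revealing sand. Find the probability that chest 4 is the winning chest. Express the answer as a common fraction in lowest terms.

1/3

Condition on the true location of the ruby.
If it is in any of chests 1, 3, and 4 (prior 1/4 each): chest 2 is available, opened with probability 1/4; weight (1/4)·(1/4) = 1/16 each.
If it is in chest 2 (prior 1/4): the guide opened chest 2, so this case is ruled out; weight (1/4)·0 = 0.
The weights sum to 3/16.
So P(the ruby in chest 4 | the guide opened chest 2) = (1/16) / (3/16) = 1/3.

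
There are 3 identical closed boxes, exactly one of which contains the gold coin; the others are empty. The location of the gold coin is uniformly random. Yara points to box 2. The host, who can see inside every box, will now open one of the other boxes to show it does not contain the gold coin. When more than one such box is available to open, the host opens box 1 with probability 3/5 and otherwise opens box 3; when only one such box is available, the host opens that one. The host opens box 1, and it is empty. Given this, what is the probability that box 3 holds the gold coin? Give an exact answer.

Consider each possible location of the gold coin in turn.
If it is in box 1 (prior 1/3): the host opened box 1, so this case is ruled out; weight (1/3)·0 = 0.
If it is in box 2 (prior 1/3): box 1 is available, opened with probability 3/5; weight (1/3)·(3/5) = 1/5.
If it is in box 3 (prior 1/3): only box 1 is available, probability 1; weight (1/3)·1 = 1/3.
The weights sum to 8/15.
So P(the gold coin in box 3 | the host opened box 1) = (1/3) / (8/15) = 5/8.

5/8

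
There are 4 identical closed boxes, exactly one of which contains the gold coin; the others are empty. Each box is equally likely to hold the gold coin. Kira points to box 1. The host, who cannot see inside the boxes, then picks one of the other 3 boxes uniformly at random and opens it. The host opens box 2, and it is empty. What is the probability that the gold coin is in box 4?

1/3

Apply Bayes' rule, conditioning on where the gold coin actually is.
If it is in any of boxes 1, 3, and 4 (prior 1/4 each): the host picks box 2 with probability 1/3 regardless, and it is not the prize; weight (1/4)·(1/3) = 1/12 each.
If it is in box 2 (prior 1/4): the host opened box 2, so this case is ruled out; weight (1/4)·0 = 0.
The weights sum to 1/4.
So P(the gold coin in box 4 | the host opened box 2) = (1/12) / (1/4) = 1/3.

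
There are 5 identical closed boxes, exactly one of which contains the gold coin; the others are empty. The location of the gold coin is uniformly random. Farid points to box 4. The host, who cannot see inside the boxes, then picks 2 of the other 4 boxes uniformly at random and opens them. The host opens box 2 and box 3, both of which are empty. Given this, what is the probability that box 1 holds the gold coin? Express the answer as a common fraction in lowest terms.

Apply Bayes' rule, conditioning on where the gold coin actually is.
If it is in any of boxes 1, 4, and 5 (prior 1/5 each): the host picks exactly this set with probability 1/6 regardless, and none is the prize; weight (1/5)·(1/6) = 1/30 each.
If it is in either of boxes 2 and 3 (prior 1/5 each): that box was opened and seen not to hold the prize — ruled out; weight (1/5)·0 = 0 each.
The weights sum to 1/10.
So P(the gold coin in box 1 | the host opened box 2 and box 3) = (1/30) / (1/10) = 1/3.

1/3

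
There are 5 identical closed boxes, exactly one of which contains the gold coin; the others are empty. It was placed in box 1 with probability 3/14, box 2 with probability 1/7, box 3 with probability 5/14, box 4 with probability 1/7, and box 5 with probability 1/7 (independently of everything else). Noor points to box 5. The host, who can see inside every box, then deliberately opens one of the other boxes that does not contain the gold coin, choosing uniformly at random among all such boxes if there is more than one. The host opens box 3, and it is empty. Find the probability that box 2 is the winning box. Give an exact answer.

4/17

Apply Bayes' rule, conditioning on where the gold coin actually is.
If it is in box 1 (prior 3/14): the host has 3 equally likely choices, so probability 1/3; weight (3/14)·(1/3) = 1/14.
If it is in either of boxes 2 and 4 (prior 1/7 each): the host has 3 equally likely choices, so probability 1/3; weight (1/7)·(1/3) = 1/21 each.
If it is in box 3 (prior 5/14): the host opened box 3, so this case is ruled out; weight (5/14)·0 = 0.
If it is in box 5 (prior 1/7): the host has 4 equally likely choices, so probability 1/4; weight (1/7)·(1/4) = 1/28.
The weights sum to 17/84.
So P(the gold coin in box 2 | the host opened box 3) = (1/21) / (17/84) = 4/17.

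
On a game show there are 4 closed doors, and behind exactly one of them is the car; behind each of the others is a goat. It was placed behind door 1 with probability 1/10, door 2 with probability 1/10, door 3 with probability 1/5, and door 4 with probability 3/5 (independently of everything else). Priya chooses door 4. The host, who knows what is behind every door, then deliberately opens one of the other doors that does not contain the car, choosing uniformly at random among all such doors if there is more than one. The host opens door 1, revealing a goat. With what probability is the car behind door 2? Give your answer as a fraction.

Apply Bayes' rule, conditioning on where the car actually is.
If it is behind door 1 (prior 1/10): the host opened door 1, so this case is ruled out; weight (1/10)·0 = 0.
If it is behind door 2 (prior 1/10): the host has 2 equally likely choices, so probability 1/2; weight (1/10)·(1/2) = 1/20.
If it is behind door 3 (prior 1/5): the host has 2 equally likely choices, so probability 1/2; weight (1/5)·(1/2) = 1/10.
If it is behind door 4 (prior 3/5): the host has 3 equally likely choices, so probability 1/3; weight (3/5)·(1/3) = 1/5.
The weights sum to 7/20.
So P(the car behind door 2 | the host opened door 1) = (1/20) / (7/20) = 1/7.

1/7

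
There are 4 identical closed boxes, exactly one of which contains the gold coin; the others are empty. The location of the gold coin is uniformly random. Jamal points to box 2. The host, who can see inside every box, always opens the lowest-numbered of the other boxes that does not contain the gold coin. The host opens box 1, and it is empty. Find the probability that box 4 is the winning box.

Consider each possible location of the gold coin in turn.
If it is in box 1 (prior 1/4): the host opened box 1, so this case is ruled out; weight (1/4)·0 = 0.
If it is in any of boxes 2, 3, and 4 (prior 1/4 each): box 1 is the lowest-numbered option available, probability 1; weight (1/4)·1 = 1/4 each.
The weights sum to 3/4.
So P(the gold coin in box 4 | the host opened box 1) = (1/4) / (3/4) = 1/3.

1/3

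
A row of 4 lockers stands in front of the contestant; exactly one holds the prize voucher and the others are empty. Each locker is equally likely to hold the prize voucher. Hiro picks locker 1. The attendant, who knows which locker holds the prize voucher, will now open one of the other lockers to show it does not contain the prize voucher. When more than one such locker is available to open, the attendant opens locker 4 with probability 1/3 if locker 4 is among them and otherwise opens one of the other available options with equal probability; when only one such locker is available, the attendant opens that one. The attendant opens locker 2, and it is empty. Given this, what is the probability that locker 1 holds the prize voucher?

Apply Bayes' rule, conditioning on where the prize voucher actually is.
If it is in locker 1 (prior 1/4): locker 4 is available but not opened; locker 2 gets probability (1 − 1/3)/2 = 1/3; weight (1/4)·(1/3) = 1/12.
If it is in locker 2 (prior 1/4): the attendant opened locker 2, so this case is ruled out; weight (1/4)·0 = 0.
If it is in locker 3 (prior 1/4): locker 4 is available but not opened, probability 2/3; weight (1/4)·(2/3) = 1/6.
If it is in locker 4 (prior 1/4): locker 4 holds the prize so is unavailable; the attendant chooses uniformly among the 2 others, probability 1/2; weight (1/4)·(1/2) = 1/8.
The weights sum to 3/8.
So P(the prize voucher in locker 1 | the attendant opened locker 2) = (1/12) / (3/8) = 2/9.

2/9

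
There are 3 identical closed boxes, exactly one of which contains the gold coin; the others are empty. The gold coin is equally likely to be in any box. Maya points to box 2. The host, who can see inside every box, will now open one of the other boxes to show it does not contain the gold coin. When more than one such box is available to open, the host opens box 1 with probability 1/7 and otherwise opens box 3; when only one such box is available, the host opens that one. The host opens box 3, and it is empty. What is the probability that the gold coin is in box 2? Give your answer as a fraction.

Condition on the true location of the gold coin.
If it is in box 1 (prior 1/3): only box 3 is available, probability 1; weight (1/3)·1 = 1/3.
If it is in box 2 (prior 1/3): box 1 is available but not opened, probability 6/7; weight (1/3)·(6/7) = 2/7.
If it is in box 3 (prior 1/3): the host opened box 3, so this case is ruled out; weight (1/3)·0 = 0.
The weights sum to 13/21.
So P(the gold coin in box 2 | the host opened box 3) = (2/7) / (13/21) = 6/13.

6/13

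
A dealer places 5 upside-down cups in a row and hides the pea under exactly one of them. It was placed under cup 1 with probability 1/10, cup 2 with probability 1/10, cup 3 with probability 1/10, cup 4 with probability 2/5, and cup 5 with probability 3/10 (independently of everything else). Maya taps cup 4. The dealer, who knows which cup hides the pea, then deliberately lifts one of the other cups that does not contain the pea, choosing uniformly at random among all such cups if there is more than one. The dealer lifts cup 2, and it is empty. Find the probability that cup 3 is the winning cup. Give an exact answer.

Consider each possible location of the pea in turn.
If it is under either of cups 1 and 3 (prior 1/10 each): the dealer has 3 equally likely choices, so probability 1/3; weight (1/10)·(1/3) = 1/30 each.
If it is under cup 2 (prior 1/10): the dealer opened cup 2, so this case is ruled out; weight (1/10)·0 = 0.
If it is under cup 4 (prior 2/5): the dealer has 4 equally likely choices, so probability 1/4; weight (2/5)·(1/4) = 1/10.
If it is under cup 5 (prior 3/10): the dealer has 3 equally likely choices, so probability 1/3; weight (3/10)·(1/3) = 1/10.
The weights sum to 4/15.
So P(the pea under cup 3 | the dealer opened cup 2) = (1/30) / (4/15) = 1/8.

1/8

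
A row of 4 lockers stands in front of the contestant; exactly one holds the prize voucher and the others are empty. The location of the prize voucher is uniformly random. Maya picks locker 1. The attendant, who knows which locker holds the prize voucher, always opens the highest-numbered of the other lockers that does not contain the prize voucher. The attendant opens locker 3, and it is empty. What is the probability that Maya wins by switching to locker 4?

Condition on the true location of the prize voucher.
If it is in either of lockers 1 and 2 (prior 1/4 each): the attendant would have opened locker 4 instead, probability 0; weight (1/4)·0 = 0 each.
If it is in locker 3 (prior 1/4): the attendant opened locker 3, so this case is ruled out; weight (1/4)·0 = 0.
If it is in locker 4 (prior 1/4): locker 3 is the highest-numbered option available, probability 1; weight (1/4)·1 = 1/4.
The weights sum to 1/4.
So P(the prize voucher in locker 4 | the attendant opened locker 3) = (1/4) / (1/4) = 1.

1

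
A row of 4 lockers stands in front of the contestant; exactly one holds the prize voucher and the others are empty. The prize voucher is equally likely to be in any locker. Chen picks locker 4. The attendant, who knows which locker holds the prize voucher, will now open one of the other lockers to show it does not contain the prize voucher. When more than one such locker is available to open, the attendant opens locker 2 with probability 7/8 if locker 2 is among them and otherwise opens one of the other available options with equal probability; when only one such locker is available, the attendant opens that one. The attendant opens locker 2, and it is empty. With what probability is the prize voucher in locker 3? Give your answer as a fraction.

Condition on the true location of the prize voucher.
If it is in any of lockers 1, 3, and 4 (prior 1/4 each): locker 2 is available, opened with probability 7/8; weight (1/4)·(7/8) = 7/32 each.
If it is in locker 2 (prior 1/4): the attendant opened locker 2, so this case is ruled out; weight (1/4)·0 = 0.
The weights sum to 21/32.
So P(the prize voucher in locker 3 | the attendant opened locker 2) = (7/32) / (21/32) = 1/3.

1/3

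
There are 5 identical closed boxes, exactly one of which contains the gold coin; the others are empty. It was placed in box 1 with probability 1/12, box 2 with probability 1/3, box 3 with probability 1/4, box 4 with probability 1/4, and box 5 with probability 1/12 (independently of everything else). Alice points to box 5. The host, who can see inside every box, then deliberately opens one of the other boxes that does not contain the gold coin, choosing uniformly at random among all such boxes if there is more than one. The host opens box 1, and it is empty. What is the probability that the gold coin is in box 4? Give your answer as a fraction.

12/43

Condition on the true location of the gold coin.
If it is in box 1 (prior 1/12): the host opened box 1, so this case is ruled out; weight (1/12)·0 = 0.
If it is in box 2 (prior 1/3): the host has 3 equally likely choices, so probability 1/3; weight (1/3)·(1/3) = 1/9.
If it is in either of boxes 3 and 4 (prior 1/4 each): the host has 3 equally likely choices, so probability 1/3; weight (1/4)·(1/3) = 1/12 each.
If it is in box 5 (prior 1/12): the host has 4 equally likely choices, so probability 1/4; weight (1/12)·(1/4) = 1/48.
The weights sum to 43/144.
So P(the gold coin in box 4 | the host opened box 1) = (1/12) / (43/144) = 12/43.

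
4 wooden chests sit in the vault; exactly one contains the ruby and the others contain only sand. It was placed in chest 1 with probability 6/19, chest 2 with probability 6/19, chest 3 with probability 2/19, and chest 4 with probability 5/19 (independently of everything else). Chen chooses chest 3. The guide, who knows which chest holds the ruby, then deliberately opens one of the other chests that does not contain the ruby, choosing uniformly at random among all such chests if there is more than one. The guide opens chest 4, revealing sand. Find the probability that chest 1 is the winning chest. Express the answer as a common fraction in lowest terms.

Consider each possible location of the ruby in turn.
If it is in either of chests 1 and 2 (prior 6/19 each): the guide has 2 equally likely choices, so probability 1/2; weight (6/19)·(1/2) = 3/19 each.
If it is in chest 3 (prior 2/19): the guide has 3 equally likely choices, so probability 1/3; weight (2/19)·(1/3) = 2/57.
If it is in chest 4 (prior 5/19): the guide opened chest 4, so this case is ruled out; weight (5/19)·0 = 0.
The weights sum to 20/57.
So P(the ruby in chest 1 | the guide opened chest 4) = (3/19) / (20/57) = 9/20.

9/20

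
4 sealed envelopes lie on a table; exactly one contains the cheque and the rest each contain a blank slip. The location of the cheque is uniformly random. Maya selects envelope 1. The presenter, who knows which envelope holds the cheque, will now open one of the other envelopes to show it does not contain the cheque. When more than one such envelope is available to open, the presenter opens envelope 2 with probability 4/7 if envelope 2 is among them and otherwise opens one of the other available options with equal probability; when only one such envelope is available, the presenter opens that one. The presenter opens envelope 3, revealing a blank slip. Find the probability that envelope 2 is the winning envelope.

7/16

Consider each possible location of the cheque in turn.
If it is in envelope 1 (prior 1/4): envelope 2 is available but not opened; envelope 3 gets probability (1 − 4/7)/2 = 3/14; weight (1/4)·(3/14) = 3/56.
If it is in envelope 2 (prior 1/4): envelope 2 holds the prize so is unavailable; the presenter chooses uniformly among the 2 others, probability 1/2; weight (1/4)·(1/2) = 1/8.
If it is in envelope 3 (prior 1/4): the presenter opened envelope 3, so this case is ruled out; weight (1/4)·0 = 0.
If it is in envelope 4 (prior 1/4): envelope 2 is available but not opened, probability 3/7; weight (1/4)·(3/7) = 3/28.
The weights sum to 2/7.
So P(the cheque in envelope 2 | the presenter opened envelope 3) = (1/8) / (2/7) = 7/16.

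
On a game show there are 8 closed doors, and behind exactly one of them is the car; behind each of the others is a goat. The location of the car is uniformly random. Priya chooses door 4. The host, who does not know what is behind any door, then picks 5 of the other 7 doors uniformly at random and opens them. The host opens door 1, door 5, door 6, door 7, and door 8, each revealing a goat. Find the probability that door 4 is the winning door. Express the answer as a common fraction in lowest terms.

Condition on the true location of the car.
If it is behind any of doors 1, 5, 6, 7, and 8 (prior 1/8 each): that door was opened and seen not to hold the prize — ruled out; weight (1/8)·0 = 0 each.
If it is behind any of doors 2, 3, and 4 (prior 1/8 each): the host picks exactly this set with probability 1/21 regardless, and none is the prize; weight (1/8)·(1/21) = 1/168 each.
The weights sum to 1/56.
So P(the car behind door 4 | the host opened door 1, door 5, door 6, door 7, and door 8) = (1/168) / (1/56) = 1/3.

1/3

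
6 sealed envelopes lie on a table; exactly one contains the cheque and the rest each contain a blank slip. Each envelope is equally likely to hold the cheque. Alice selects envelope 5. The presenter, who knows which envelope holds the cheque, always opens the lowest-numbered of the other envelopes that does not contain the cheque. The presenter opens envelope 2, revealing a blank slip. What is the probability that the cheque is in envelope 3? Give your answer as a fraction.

0

Apply Bayes' rule, conditioning on where the cheque actually is.
If it is in envelope 1 (prior 1/6): envelope 2 is the lowest-numbered option available, probability 1; weight (1/6)·1 = 1/6.
If it is in envelope 2 (prior 1/6): the presenter opened envelope 2, so this case is ruled out; weight (1/6)·0 = 0.
If it is in any of envelopes 3, 4, 5, and 6 (prior 1/6 each): the presenter would have opened envelope 1 instead, probability 0; weight (1/6)·0 = 0 each.
The weights sum to 1/6.
So P(the cheque in envelope 3 | the presenter opened envelope 2) = 0 / (1/6) = 0.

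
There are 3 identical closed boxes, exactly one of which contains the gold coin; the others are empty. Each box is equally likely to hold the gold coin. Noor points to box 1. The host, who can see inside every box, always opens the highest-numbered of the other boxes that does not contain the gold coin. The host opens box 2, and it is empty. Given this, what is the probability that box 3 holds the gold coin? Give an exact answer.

Condition on the true location of the gold coin.
If it is in box 1 (prior 1/3): the host would have opened box 3 instead, probability 0; weight (1/3)·0 = 0.
If it is in box 2 (prior 1/3): the host opened box 2, so this case is ruled out; weight (1/3)·0 = 0.
If it is in box 3 (prior 1/3): box 2 is the highest-numbered option available, probability 1; weight (1/3)·1 = 1/3.
The weights sum to 1/3.
So P(the gold coin in box 3 | the host opened box 2) = (1/3) / (1/3) = 1.

1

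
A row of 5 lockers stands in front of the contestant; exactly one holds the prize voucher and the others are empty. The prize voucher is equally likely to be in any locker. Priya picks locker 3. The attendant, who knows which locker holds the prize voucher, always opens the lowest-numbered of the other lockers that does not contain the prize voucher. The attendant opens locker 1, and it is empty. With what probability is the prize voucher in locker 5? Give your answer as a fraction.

1/4

Apply Bayes' rule, conditioning on where the prize voucher actually is.
If it is in locker 1 (prior 1/5): the attendant opened locker 1, so this case is ruled out; weight (1/5)·0 = 0.
If it is in any of lockers 2, 3, 4, and 5 (prior 1/5 each): locker 1 is the lowest-numbered option available, probability 1; weight (1/5)·1 = 1/5 each.
The weights sum to 4/5.
So P(the prize voucher in locker 5 | the attendant opened locker 1) = (1/5) / (4/5) = 1/4.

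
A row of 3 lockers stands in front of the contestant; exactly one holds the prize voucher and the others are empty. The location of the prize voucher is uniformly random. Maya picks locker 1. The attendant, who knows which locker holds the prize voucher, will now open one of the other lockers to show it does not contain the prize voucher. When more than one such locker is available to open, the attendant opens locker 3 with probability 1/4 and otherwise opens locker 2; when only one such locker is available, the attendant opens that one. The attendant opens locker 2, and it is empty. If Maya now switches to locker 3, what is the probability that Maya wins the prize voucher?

Condition on the true location of the prize voucher.
If it is in locker 1 (prior 1/3): locker 3 is available but not opened, probability 3/4; weight (1/3)·(3/4) = 1/4.
If it is in locker 2 (prior 1/3): the attendant opened locker 2, so this case is ruled out; weight (1/3)·0 = 0.
If it is in locker 3 (prior 1/3): only locker 2 is available, probability 1; weight (1/3)·1 = 1/3.
The weights sum to 7/12.
So P(the prize voucher in locker 3 | the attendant opened locker 2) = (1/3) / (7/12) = 4/7.

4/7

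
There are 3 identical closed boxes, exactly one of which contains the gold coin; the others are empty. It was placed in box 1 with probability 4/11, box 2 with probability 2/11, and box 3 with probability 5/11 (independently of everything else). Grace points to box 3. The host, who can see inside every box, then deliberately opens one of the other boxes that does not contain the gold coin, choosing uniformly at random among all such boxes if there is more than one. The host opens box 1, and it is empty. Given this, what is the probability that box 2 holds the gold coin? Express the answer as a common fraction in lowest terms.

4/9

Consider each possible location of the gold coin in turn.
If it is in box 1 (prior 4/11): the host opened box 1, so this case is ruled out; weight (4/11)·0 = 0.
If it is in box 2 (prior 2/11): the host has no choice, probability 1; weight (2/11)·1 = 2/11.
If it is in box 3 (prior 5/11): the host has 2 equally likely choices, so probability 1/2; weight (5/11)·(1/2) = 5/22.
The weights sum to 9/22.
So P(the gold coin in box 2 | the host opened box 1) = (2/11) / (9/22) = 4/9.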